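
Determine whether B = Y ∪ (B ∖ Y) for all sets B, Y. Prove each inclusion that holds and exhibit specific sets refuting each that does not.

(⟹) Let x ∈ B. Then either x ∈ B and x ∉ Y; or x ∈ B ∩ Y. In each case x ∈ Y ∪ (B ∖ Y), so B ⊆ Y ∪ (B ∖ Y).

(⟸) This inclusion fails. Take B = ∅, Y = {1}; then 1 ∈ Y ∪ (B ∖ Y) but 1 ∉ B.

The sets are not equal: only the forward inclusion holds.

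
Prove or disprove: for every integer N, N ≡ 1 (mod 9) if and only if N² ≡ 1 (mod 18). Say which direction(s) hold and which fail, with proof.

Neither direction holds.

[⇒] This fails: take N = 10. Then 10 ≡ 1 (mod 9), but 10² = 100 ≡ 10 (mod 18), not 1.

[⇐] This fails: take N = 17. Then 17² = 289 ≡ 1 (mod 18), yet 17 ≡ 8 (mod 9), not 1.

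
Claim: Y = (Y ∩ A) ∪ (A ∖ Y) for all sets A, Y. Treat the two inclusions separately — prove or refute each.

Forward inclusion. This inclusion fails. Take A = ∅, Y = {1}; then 1 ∈ Y but 1 ∉ (Y ∩ A) ∪ (A ∖ Y).

Reverse inclusion. This inclusion fails. Take A = {1}, Y = ∅; then 1 ∈ (Y ∩ A) ∪ (A ∖ Y) but 1 ∉ Y.

(⊆) fails and (⊇) fails.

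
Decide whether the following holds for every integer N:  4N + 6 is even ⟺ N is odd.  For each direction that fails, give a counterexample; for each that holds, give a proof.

Only the converse holds.

(⟸) Suppose N is odd. Since 4 is even, 4N is even for every N, so 4N + 6 has the same parity as 6, which is even. Hence 4N + 6 is even.

(⟹) This fails: take N = 6. Then 4N + 6 = 30, which is even, yet N = 6 is even, not odd.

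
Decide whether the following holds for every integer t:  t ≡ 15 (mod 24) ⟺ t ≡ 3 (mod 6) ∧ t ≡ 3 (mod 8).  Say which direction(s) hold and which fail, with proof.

(⇒) fails and (⇐) fails.

(⟹) This fails: t = 15 gives 15 ≡ 15 (mod 24) but 15 ≡ 7 (mod 8), so the conjunction on the right does not hold.

(⟸) This fails: t = 3 satisfies both congruences on the right (3 ≡ 3 mod 6 and 3 ≡ 3 mod 8) yet 3 ≡ 3 (mod 24), not 15.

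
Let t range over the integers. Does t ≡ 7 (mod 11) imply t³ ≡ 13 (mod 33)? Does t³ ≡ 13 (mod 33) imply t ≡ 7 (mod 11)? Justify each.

Not equivalent: only (⇐) holds.

[⇒] This fails: take t = 18. Then 18 ≡ 7 (mod 11), but 18³ = 5832 ≡ 24 (mod 33), not 13.

[⇐] Conversely, the residues r modulo 33 with r³ ≡ 13 (mod 33) are exactly {7}, and each is ≡ 7 (mod 11).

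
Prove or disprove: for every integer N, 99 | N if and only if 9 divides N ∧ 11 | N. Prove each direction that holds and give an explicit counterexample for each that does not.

(→) If 99 ∣ N, write N = 99q. Since 99 = 11·9, N = 9·(11q), so 9 ∣ N; and since 99 = 9·11, N = 11·(9q), so 11 ∣ N.

(←) Suppose 9 ∣ N and 11 ∣ N. Any common multiple of 9 and 11 is a multiple of their lcm; here gcd(9, 11) = 1, so lcm(9, 11) = 9·11 = 99, so 99 ∣ N.

Equivalent; both directions hold.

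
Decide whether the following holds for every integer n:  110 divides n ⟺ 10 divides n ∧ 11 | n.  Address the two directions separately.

The biconditional holds.

(⇐) Suppose 10 ∣ n and 11 ∣ n. Any common multiple of 10 and 11 is a multiple of their lcm; here gcd(10, 11) = 1, so lcm(10, 11) = 10·11 = 110, so 110 ∣ n.

(⇒) If 110 ∣ n, write n = 110q. Since 110 = 11·10, n = 10·(11q), so 10 ∣ n; and since 110 = 10·11, n = 11·(10q), so 11 ∣ n.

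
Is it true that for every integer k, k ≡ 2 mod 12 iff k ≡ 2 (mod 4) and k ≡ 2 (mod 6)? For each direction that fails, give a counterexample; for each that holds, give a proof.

(←) If k ≡ 2 (mod 4) and k ≡ 2 (mod 6), then by the Chinese remainder theorem k ≡ 2 (mod 12). This is exactly k ≡ 2 (mod 12).

(→) Suppose k ≡ 2 (mod 12); write k = 12j + 2. Since 4 ∣ 12, reducing mod 4 gives k ≡ 2 (mod 4); since 6 ∣ 12, reducing mod 6 gives k ≡ 2 (mod 6).

The biconditional holds.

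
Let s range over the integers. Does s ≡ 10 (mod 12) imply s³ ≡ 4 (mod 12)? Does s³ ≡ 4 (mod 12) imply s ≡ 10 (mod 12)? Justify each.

Forward direction. Suppose s ≡ 10 (mod 12). Write s = 12j + 10. Then (12j + 10)³ = 1728j³ + 4320j² + 3600j + 1000 = 12(144j³ + 360j² + 300j + 83) + 4, so s³ ≡ 4 (mod 12).

Converse. This fails: take s = 4. Then 4³ = 64 ≡ 4 (mod 12), yet 4 ≡ 4 (mod 12), not 10.

The forward direction holds; the converse fails.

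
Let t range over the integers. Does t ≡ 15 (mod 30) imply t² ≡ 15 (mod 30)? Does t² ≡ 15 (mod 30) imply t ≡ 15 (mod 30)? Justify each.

Equivalent; both directions hold.

Forward direction. Suppose t ≡ 15 (mod 30). Write t = 30j + 15. Then (30j + 15)² = 900j² + 900j + 225 = 30(30j² + 30j + 7) + 15, so t² ≡ 15 (mod 30).

Converse. Suppose t² ≡ 15 (mod 30). The only residue r in {0, …, 29} with r² ≡ 15 (mod 30) is r = 15, so t ≡ 15 (mod 30).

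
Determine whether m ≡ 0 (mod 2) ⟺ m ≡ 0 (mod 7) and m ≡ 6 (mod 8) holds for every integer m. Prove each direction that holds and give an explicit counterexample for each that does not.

(⇒) fails; (⇐) holds.

(→) This fails: m = 0 gives 0 ≡ 0 (mod 2) but 0 ≡ 0 (mod 8), so the conjunction on the right does not hold.

(←) Conversely, if m ≡ 0 (mod 7) and m ≡ 6 (mod 8), then by the Chinese remainder theorem m ≡ 14 (mod 56). Since 14 ≡ 0 (mod 2) and 2 ∣ 56, we get m ≡ 0 (mod 2).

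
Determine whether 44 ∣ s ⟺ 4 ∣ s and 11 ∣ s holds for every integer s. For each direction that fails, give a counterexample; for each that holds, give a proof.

Equivalent; both directions hold.

[⇐] Suppose 4 ∣ s and 11 ∣ s. Any common multiple of 4 and 11 is a multiple of their lcm; here gcd(4, 11) = 1, so lcm(4, 11) = 4·11 = 44, so 44 ∣ s.

[⇒] If 44 ∣ s, write s = 44q. Since 44 = 11·4, s = 4·(11q), so 4 ∣ s; and since 44 = 4·11, s = 11·(4q), so 11 ∣ s.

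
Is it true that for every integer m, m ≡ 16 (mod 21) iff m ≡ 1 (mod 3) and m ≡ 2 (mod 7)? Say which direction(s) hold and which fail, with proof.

[⇐] If m ≡ 1 (mod 3) and m ≡ 2 (mod 7), then by the Chinese remainder theorem m ≡ 16 (mod 21). This is exactly m ≡ 16 (mod 21).

[⇒] Suppose m ≡ 16 (mod 21); write m = 21j + 16. Since 3 ∣ 21, reducing mod 3 gives m ≡ 16 ≡ 1 (mod 3); since 7 ∣ 21, reducing mod 7 gives m ≡ 16 ≡ 2 (mod 7).

Both implications hold.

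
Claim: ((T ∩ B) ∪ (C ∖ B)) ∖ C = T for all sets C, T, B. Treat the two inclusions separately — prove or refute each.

Only the forward inclusion holds.

(⊆) Let x ∈ ((T ∩ B) ∪ (C ∖ B)) ∖ C. Then x ∈ T ∩ B and x ∉ C, from which x ∈ T.

(⊇) This inclusion fails. Take C = ∅, T = {1}, B = ∅; then 1 ∈ T but 1 ∉ ((T ∩ B) ∪ (C ∖ B)) ∖ C.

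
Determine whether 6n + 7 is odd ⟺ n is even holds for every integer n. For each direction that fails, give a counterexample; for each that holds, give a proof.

[⇒] This fails: take n = 7. Then 6n + 7 = 49, which is odd, yet n = 7 is odd, not even.

[⇐] Suppose n is even. Since 6 is even, 6n is even for every n, so 6n + 7 has the same parity as 7, which is odd. Hence 6n + 7 is odd.

Only the reverse direction holds.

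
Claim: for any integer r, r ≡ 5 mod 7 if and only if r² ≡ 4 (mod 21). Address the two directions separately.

(⟹) This fails: take r = 12. Then 12 ≡ 5 (mod 7), but 12² = 144 ≡ 18 (mod 21), not 4.

(⟸) This fails: take r = 2. Then 2² = 4 ≡ 4 (mod 21), yet 2 ≡ 2 (mod 7), not 5.

Both directions fail.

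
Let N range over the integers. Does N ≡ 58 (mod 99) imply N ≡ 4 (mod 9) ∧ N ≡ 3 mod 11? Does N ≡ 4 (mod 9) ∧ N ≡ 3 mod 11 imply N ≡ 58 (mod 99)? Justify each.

Both directions hold.

(⇒) Suppose N ≡ 58 (mod 99); write N = 99j + 58. Since 9 ∣ 99, reducing mod 9 gives N ≡ 58 ≡ 4 (mod 9); since 11 ∣ 99, reducing mod 11 gives N ≡ 58 ≡ 3 (mod 11).

(⇐) Conversely, if N ≡ 4 (mod 9) and N ≡ 3 (mod 11), then by the Chinese remainder theorem N ≡ 58 (mod 99). This is exactly N ≡ 58 (mod 99).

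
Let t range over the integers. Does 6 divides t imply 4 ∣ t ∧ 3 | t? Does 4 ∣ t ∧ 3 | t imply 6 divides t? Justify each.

Only the reverse direction holds.

Converse. Suppose 4 ∣ t and 3 ∣ t. Any common multiple of 4 and 3 is a multiple of their lcm; here gcd(4, 3) = 1, so lcm(4, 3) = 4·3 = 12, so 12 ∣ t. Since 6 ∣ 12, it follows that 6 ∣ t.

Forward direction. This fails: take t = 6. Certainly 6 ∣ 6, but 4 ∤ 6.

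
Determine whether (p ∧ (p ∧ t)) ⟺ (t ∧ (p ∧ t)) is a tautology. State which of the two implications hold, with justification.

Both implications hold.

[⇐] Assume the antecedent. If p is true, the antecedent forces (p = T, t = T), and p ∧ (p ∧ t) holds there. If p is false, the antecedent cannot hold. Either way p ∧ (p ∧ t) holds.

[⇒] Assume the antecedent. If p is true, the antecedent forces (p = T, t = T), and t ∧ (p ∧ t) holds there. If p is false, the antecedent cannot hold. Either way t ∧ (p ∧ t) holds.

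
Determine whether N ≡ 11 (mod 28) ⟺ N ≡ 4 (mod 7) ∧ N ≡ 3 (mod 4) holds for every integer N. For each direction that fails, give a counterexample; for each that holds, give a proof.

(⇒) Suppose N ≡ 11 (mod 28); write N = 28j + 11. Since 7 ∣ 28, reducing mod 7 gives N ≡ 11 ≡ 4 (mod 7); since 4 ∣ 28, reducing mod 4 gives N ≡ 11 ≡ 3 (mod 4).

(⇐) Conversely, if N ≡ 4 (mod 7) and N ≡ 3 (mod 4), then by the Chinese remainder theorem N ≡ 11 (mod 28). This is exactly N ≡ 11 (mod 28).

Both implications hold.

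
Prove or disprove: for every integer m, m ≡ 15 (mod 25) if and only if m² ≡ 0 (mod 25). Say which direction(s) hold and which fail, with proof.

Converse. This fails: take m = 0. Then 0² = 0 ≡ 0 (mod 25), yet 0 ≡ 0 (mod 25), not 15.

Forward direction. Suppose m ≡ 15 (mod 25). Write m = 25j + 15. Then (25j + 15)² = 625j² + 750j + 225 = 25(25j² + 30j + 9) + 0, so m² ≡ 0 (mod 25).

(⇒) holds; (⇐) fails.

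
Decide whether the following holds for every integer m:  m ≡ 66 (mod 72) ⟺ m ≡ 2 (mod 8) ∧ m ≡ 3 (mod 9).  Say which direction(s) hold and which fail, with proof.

Both directions hold; the statement is true.

(⟹) Suppose m ≡ 66 (mod 72); write m = 72j + 66. Since 8 ∣ 72, reducing mod 8 gives m ≡ 66 ≡ 2 (mod 8); since 9 ∣ 72, reducing mod 9 gives m ≡ 66 ≡ 3 (mod 9).

(⟸) Conversely, if m ≡ 2 (mod 8) and m ≡ 3 (mod 9), then by the Chinese remainder theorem m ≡ 66 (mod 72). This is exactly m ≡ 66 (mod 72).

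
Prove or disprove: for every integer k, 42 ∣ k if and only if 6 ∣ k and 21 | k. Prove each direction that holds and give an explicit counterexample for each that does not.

(→) If 42 ∣ k, write k = 42q. Since 42 = 7·6, k = 6·(7q), so 6 ∣ k; and since 42 = 2·21, k = 21·(2q), so 21 ∣ k.

(←) Suppose 6 ∣ k and 21 ∣ k. Any common multiple of 6 and 21 is a multiple of their lcm; here lcm(6, 21) = 6·21/gcd(6, 21) = 126/3 = 42, so 42 ∣ k.

The biconditional holds.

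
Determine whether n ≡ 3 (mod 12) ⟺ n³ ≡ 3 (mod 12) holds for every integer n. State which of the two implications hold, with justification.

(⟹) Suppose n ≡ 3 (mod 12). Write n = 12j + 3. Then (12j + 3)³ = 1728j³ + 1296j² + 324j + 27 = 12(144j³ + 108j² + 27j + 2) + 3, so n³ ≡ 3 (mod 12).

(⟸) Conversely, suppose n³ ≡ 3 (mod 12). The only residue r in {0, …, 11} with r³ ≡ 3 (mod 12) is r = 3, so n ≡ 3 (mod 12).

Both directions hold.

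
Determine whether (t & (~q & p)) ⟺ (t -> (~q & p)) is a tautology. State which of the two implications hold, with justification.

The forward direction holds; the converse fails.

(⇒) Assume the antecedent. If t is true, the antecedent forces (t = T, p = T, q = F), and t -> (~q & p) holds there. If t is false, the antecedent cannot hold. Either way t -> (~q & p) holds.

(⇐) This fails. Under t = F, p = F, q = F, the left side is false but the right side is true.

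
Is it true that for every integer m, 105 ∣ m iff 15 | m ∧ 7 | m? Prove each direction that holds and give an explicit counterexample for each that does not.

(⟹) If 105 ∣ m, write m = 105q. Since 105 = 7·15, m = 15·(7q), so 15 ∣ m; and since 105 = 15·7, m = 7·(15q), so 7 ∣ m.

(⟸) Suppose 15 ∣ m and 7 ∣ m. Any common multiple of 15 and 7 is a multiple of their lcm; here gcd(15, 7) = 1, so lcm(15, 7) = 15·7 = 105, so 105 ∣ m.

Both directions hold; the statement is true.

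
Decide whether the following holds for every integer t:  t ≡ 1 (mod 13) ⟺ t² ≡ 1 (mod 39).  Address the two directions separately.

(→) This fails: take t = 27. Then 27 ≡ 1 (mod 13), but 27² = 729 ≡ 27 (mod 39), not 1.

(←) This fails: take t = 25. Then 25² = 625 ≡ 1 (mod 39), yet 25 ≡ 12 (mod 13), not 1.

Both directions fail.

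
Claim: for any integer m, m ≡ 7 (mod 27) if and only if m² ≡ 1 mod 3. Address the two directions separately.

Forward direction. Suppose m ≡ 7 (mod 27). Then m² ≡ 7² = 49 (mod 27), and since 3 ∣ 27, also m² ≡ 1 (mod 3).

Converse. This fails: take m = 1. Then 1² = 1 ≡ 1 (mod 3), yet 1 ≡ 1 (mod 27), not 7.

(⇒) holds; (⇐) fails.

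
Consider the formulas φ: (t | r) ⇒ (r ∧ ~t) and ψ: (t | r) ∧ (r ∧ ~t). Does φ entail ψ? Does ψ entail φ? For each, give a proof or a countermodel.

The forward direction fails; the converse holds.

Forward direction. This fails. Under r = F, t = F, the left side is true but the right side is false.

Converse. Assume the antecedent. If r is true, the antecedent forces (r = T, t = F), and (t | r) ⇒ (r ∧ ~t) holds there. If r is false, the antecedent cannot hold. Either way (t | r) ⇒ (r ∧ ~t) holds.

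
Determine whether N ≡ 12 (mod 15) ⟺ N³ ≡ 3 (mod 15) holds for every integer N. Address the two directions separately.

Forward direction. Suppose N ≡ 12 (mod 15). Write N = 15j + 12. Then (15j + 12)³ = 3375j³ + 8100j² + 6480j + 1728 = 15(225j³ + 540j² + 432j + 115) + 3, so N³ ≡ 3 (mod 15).

Converse. Suppose N³ ≡ 3 (mod 15). The only residue r in {0, …, 14} with r³ ≡ 3 (mod 15) is r = 12, so N ≡ 12 (mod 15).

Both directions hold; the statement is true.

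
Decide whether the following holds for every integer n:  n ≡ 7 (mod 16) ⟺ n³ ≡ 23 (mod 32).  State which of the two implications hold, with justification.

(→) This fails: take n = 23. Then 23 ≡ 7 (mod 16), but 23³ = 12167 ≡ 7 (mod 32), not 23.

(←) Conversely, the residues r modulo 32 with r³ ≡ 23 (mod 32) are exactly {7}, and each is ≡ 7 (mod 16).

(⇒) fails; (⇐) holds.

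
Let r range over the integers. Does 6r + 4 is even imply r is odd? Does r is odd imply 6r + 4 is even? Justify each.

Forward direction. This fails: take r = 2. Then 6r + 4 = 16, which is even, yet r = 2 is even, not odd.

Converse. Suppose r is odd. Since 6 is even, 6r is even for every r, so 6r + 4 has the same parity as 4, which is even. Hence 6r + 4 is even.

(⇒) fails; (⇐) holds.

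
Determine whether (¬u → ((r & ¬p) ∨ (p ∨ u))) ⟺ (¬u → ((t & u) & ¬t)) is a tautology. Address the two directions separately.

Forward direction. This fails. Under r = T, u = F, p = F, t = F, the left side is true but the right side is false.

Converse. Assume the antecedent. If u is true, ¬u → ((r & ¬p) ∨ (p ∨ u)) reduces to true regardless of the other variables. If u is false, the antecedent cannot hold. Either way ¬u → ((r & ¬p) ∨ (p ∨ u)) holds.

Only the reverse direction holds.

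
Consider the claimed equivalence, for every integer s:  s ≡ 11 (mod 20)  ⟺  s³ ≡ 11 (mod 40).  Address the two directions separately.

Only the converse holds.

[⇒] This fails: take s = 31. Then 31 ≡ 11 (mod 20), but 31³ = 29791 ≡ 31 (mod 40), not 11.

[⇐] Conversely, the residues r modulo 40 with r³ ≡ 11 (mod 40) are exactly {11}, and each is ≡ 11 (mod 20).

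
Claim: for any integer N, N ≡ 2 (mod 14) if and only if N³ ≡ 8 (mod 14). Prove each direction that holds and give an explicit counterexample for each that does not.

(⟹) Suppose N ≡ 2 (mod 14). Write N = 14j + 2. Then (14j + 2)³ = 2744j³ + 1176j² + 168j + 8 = 14(196j³ + 84j² + 12j) + 8, so N³ ≡ 8 (mod 14).

(⟸) This fails: take N = 4. Then 4³ = 64 ≡ 8 (mod 14), yet 4 ≡ 4 (mod 14), not 2.

(⇒) holds; (⇐) fails.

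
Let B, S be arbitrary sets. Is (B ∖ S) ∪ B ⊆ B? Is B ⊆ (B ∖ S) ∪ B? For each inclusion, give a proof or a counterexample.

Both inclusions hold; the sets are equal.

Reverse inclusion. Let x ∈ B. Then either x ∈ B and x ∉ S; or x ∈ B ∩ S. In each case x ∈ (B ∖ S) ∪ B, so B ⊆ (B ∖ S) ∪ B.

Forward inclusion. Let x ∈ (B ∖ S) ∪ B. Then either x ∈ B and x ∉ S; or x ∈ B ∩ S. In each case x ∈ B, so (B ∖ S) ∪ B ⊆ B.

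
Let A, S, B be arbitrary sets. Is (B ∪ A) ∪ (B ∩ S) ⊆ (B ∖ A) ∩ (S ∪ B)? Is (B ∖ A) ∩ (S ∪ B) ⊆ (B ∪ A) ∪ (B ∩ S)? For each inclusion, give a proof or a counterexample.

The sets are not equal: only the reverse inclusion holds.

Forward inclusion. This inclusion fails. Take A = {1}, S = ∅, B = ∅; then 1 ∈ (B ∪ A) ∪ (B ∩ S) but 1 ∉ (B ∖ A) ∩ (S ∪ B).

Reverse inclusion. Let x ∈ (B ∖ A) ∩ (S ∪ B). Then either x ∈ B and x ∉ A, S; or x ∈ S ∩ B and x ∉ A. In each case x ∈ (B ∪ A) ∪ (B ∩ S), so (B ∖ A) ∩ (S ∪ B) ⊆ (B ∪ A) ∪ (B ∩ S).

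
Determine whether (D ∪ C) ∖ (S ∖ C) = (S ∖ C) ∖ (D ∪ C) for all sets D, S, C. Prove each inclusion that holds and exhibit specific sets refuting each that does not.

(⊆) fails and (⊇) fails.

(⊆) This inclusion fails. Take D = {1}, S = ∅, C = ∅; then 1 ∈ (D ∪ C) ∖ (S ∖ C) but 1 ∉ (S ∖ C) ∖ (D ∪ C).

(⊇) This inclusion fails. Take D = ∅, S = {1}, C = ∅; then 1 ∈ (S ∖ C) ∖ (D ∪ C) but 1 ∉ (D ∪ C) ∖ (S ∖ C).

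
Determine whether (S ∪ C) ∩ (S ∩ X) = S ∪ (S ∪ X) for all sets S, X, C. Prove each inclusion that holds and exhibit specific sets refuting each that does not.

Forward inclusion. Let x ∈ (S ∪ C) ∩ (S ∩ X). Then either x ∈ S ∩ X and x ∉ C; or x ∈ S ∩ X ∩ C. In each case x ∈ S ∪ (S ∪ X), so (S ∪ C) ∩ (S ∩ X) ⊆ S ∪ (S ∪ X).

Reverse inclusion. This inclusion fails. Take S = {1}, X = ∅, C = ∅; then 1 ∈ S ∪ (S ∪ X) but 1 ∉ (S ∪ C) ∩ (S ∩ X).

The sets are not equal: only the forward inclusion holds.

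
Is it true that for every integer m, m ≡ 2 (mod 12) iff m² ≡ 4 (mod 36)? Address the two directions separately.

Neither direction holds.

(⇒) This fails: take m = 14. Then 14 ≡ 2 (mod 12), but 14² = 196 ≡ 16 (mod 36), not 4.

(⇐) This fails: take m = 16. Then 16² = 256 ≡ 4 (mod 36), yet 16 ≡ 4 (mod 12), not 2.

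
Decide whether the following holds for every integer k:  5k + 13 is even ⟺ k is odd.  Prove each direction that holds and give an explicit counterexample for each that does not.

Both directions hold; the statement is true.

(⟸) Suppose k is odd; write k = 2j + 1. Then 5k + 13 = 5·(2j + 1) + 13 = 2·5j + 18, which is even.

(⟹) Suppose 5k + 13 is even. Since 5 is odd, 5k and k have the same parity, so 5k + 13 ≡ k + 13 (mod 2). As 13 is odd, 5k + 13 is even exactly when k is odd. Thus k is odd.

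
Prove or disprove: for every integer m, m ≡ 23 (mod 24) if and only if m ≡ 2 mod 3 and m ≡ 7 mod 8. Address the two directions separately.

(←) If m ≡ 2 (mod 3) and m ≡ 7 (mod 8), then by the Chinese remainder theorem m ≡ 23 (mod 24). This is exactly m ≡ 23 (mod 24).

(→) Suppose m ≡ 23 (mod 24); write m = 24j + 23. Since 3 ∣ 24, reducing mod 3 gives m ≡ 23 ≡ 2 (mod 3); since 8 ∣ 24, reducing mod 8 gives m ≡ 23 ≡ 7 (mod 8).

The biconditional holds.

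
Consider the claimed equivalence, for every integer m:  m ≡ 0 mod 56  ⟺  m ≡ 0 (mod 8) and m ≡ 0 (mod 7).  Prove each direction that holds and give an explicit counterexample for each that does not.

(⇒) Suppose m ≡ 0 (mod 56); write m = 56j + 0. Since 8 ∣ 56, reducing mod 8 gives m ≡ 0 (mod 8); since 7 ∣ 56, reducing mod 7 gives m ≡ 0 (mod 7).

(⇐) Conversely, if m ≡ 0 (mod 8) and m ≡ 0 (mod 7), then by the Chinese remainder theorem m ≡ 0 (mod 56). This is exactly m ≡ 0 (mod 56).

Both implications hold.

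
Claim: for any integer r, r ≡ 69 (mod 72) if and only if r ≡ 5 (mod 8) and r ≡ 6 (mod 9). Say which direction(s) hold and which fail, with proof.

Equivalent; both directions hold.

(⇒) Suppose r ≡ 69 (mod 72); write r = 72j + 69. Since 8 ∣ 72, reducing mod 8 gives r ≡ 69 ≡ 5 (mod 8); since 9 ∣ 72, reducing mod 9 gives r ≡ 69 ≡ 6 (mod 9).

(⇐) Conversely, if r ≡ 5 (mod 8) and r ≡ 6 (mod 9), then by the Chinese remainder theorem r ≡ 69 (mod 72). This is exactly r ≡ 69 (mod 72).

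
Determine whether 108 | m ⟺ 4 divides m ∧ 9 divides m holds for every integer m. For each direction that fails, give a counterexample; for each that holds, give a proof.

(⟹) If 108 ∣ m, write m = 108q. Since 108 = 27·4, m = 4·(27q), so 4 ∣ m; and since 108 = 12·9, m = 9·(12q), so 9 ∣ m.

(⟸) This fails: take m = 36. Both 4 ∣ 36 and 9 ∣ 36, yet 36 is not a multiple of 108 (since 36 = 0·108 + 36), so 108 ∤ 36.

The forward direction holds; the converse fails.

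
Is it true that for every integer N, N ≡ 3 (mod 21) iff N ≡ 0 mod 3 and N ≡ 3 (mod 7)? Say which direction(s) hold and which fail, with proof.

Equivalent; both directions hold.

[⇒] Suppose N ≡ 3 (mod 21); write N = 21j + 3. Since 3 ∣ 21, reducing mod 3 gives N ≡ 3 ≡ 0 (mod 3); since 7 ∣ 21, reducing mod 7 gives N ≡ 3 (mod 7).

[⇐] Conversely, if N ≡ 0 (mod 3) and N ≡ 3 (mod 7), then by the Chinese remainder theorem N ≡ 3 (mod 21). This is exactly N ≡ 3 (mod 21).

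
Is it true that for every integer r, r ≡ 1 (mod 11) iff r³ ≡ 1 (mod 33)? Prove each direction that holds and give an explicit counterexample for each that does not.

Only the reverse direction holds.

(⇒) This fails: take r = 12. Then 12 ≡ 1 (mod 11), but 12³ = 1728 ≡ 12 (mod 33), not 1.

(⇐) Conversely, the residues r modulo 33 with r³ ≡ 1 (mod 33) are exactly {1}, and each is ≡ 1 (mod 11).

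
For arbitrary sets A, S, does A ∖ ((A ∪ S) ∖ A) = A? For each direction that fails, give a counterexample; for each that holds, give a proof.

Reverse inclusion. Let x ∈ A. Then either x ∈ A and x ∉ S; or x ∈ A ∩ S. In each case x ∈ A ∖ ((A ∪ S) ∖ A), so A ⊆ A ∖ ((A ∪ S) ∖ A).

Forward inclusion. Let x ∈ A ∖ ((A ∪ S) ∖ A). Then either x ∈ A and x ∉ S; or x ∈ A ∩ S. In each case x ∈ A, so A ∖ ((A ∪ S) ∖ A) ⊆ A.

The two sets are equal.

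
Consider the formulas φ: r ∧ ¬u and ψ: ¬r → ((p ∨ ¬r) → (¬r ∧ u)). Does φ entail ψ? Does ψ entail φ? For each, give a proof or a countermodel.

[⇒] Assume the antecedent. If u is true, the antecedent cannot hold. If u is false, the antecedent forces (u = F, p = F, r = T) or (u = F, p = T, r = T), and ¬r → ((p ∨ ¬r) → (¬r ∧ u)) holds there. Either way ¬r → ((p ∨ ¬r) → (¬r ∧ u)) holds.

[⇐] This fails. Under u = T, p = F, r = F, the left side is false but the right side is true.

Not equivalent: only (⇒) holds.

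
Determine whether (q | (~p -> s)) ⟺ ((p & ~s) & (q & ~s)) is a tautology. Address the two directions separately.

(→) This fails. Under p = T, q = F, s = F, the left side is true but the right side is false.

(←) Assume the antecedent. If p is true, q | (~p -> s) reduces to true regardless of the other variables. If p is false, the antecedent cannot hold. Either way q | (~p -> s) holds.

Only the reverse direction holds.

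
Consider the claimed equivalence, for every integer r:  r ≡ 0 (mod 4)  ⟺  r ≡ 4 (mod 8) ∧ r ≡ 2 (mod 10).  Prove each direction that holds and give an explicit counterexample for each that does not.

(→) This fails: r = 0 gives 0 ≡ 0 (mod 4) but 0 ≡ 0 (mod 8), so the conjunction on the right does not hold.

(←) Conversely, if r ≡ 4 (mod 8) and r ≡ 2 (mod 10), then by the Chinese remainder theorem r ≡ 12 (mod 40). Since 12 ≡ 0 (mod 4) and 4 ∣ 40, we get r ≡ 0 (mod 4).

(⇒) fails; (⇐) holds.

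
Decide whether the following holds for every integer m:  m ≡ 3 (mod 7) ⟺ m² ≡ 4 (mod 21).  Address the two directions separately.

Neither implication holds.

Forward direction. This fails: take m = 3. Then 3 ≡ 3 (mod 7), but 3² = 9 ≡ 9 (mod 21), not 4.

Converse. This fails: take m = 2. Then 2² = 4 ≡ 4 (mod 21), yet 2 ≡ 2 (mod 7), not 3.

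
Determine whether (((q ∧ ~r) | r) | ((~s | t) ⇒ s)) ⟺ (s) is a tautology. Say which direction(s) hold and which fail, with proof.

(⟹) This fails. Under q = T, r = F, s = F, t = F, the left side is true but the right side is false.

(⟸) Assume the antecedent. If s is true, the consequent reduces to true regardless of the other variables. If s is false, the antecedent cannot hold. Either way the consequent holds.

Only the converse holds.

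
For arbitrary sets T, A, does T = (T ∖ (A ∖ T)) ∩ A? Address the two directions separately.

Forward inclusion. This inclusion fails. Take T = {1}, A = ∅; then 1 ∈ T but 1 ∉ (T ∖ (A ∖ T)) ∩ A.

Reverse inclusion. Let x ∈ (T ∖ (A ∖ T)) ∩ A. Then x ∈ T ∩ A, from which x ∈ T.

Only the reverse inclusion holds.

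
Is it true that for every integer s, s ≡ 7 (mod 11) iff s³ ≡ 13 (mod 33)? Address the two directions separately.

(⇒) This fails: take s = 18. Then 18 ≡ 7 (mod 11), but 18³ = 5832 ≡ 24 (mod 33), not 13.

(⇐) Conversely, the residues r modulo 33 with r³ ≡ 13 (mod 33) are exactly {7}, and each is ≡ 7 (mod 11).

Only the converse holds.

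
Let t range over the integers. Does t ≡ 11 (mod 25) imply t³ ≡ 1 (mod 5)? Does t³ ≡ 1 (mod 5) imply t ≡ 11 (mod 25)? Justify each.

(⇒) Suppose t ≡ 11 (mod 25). Then t³ ≡ 11³ = 1331 (mod 25), and since 5 ∣ 25, also t³ ≡ 1 (mod 5).

(⇐) This fails: take t = 1. Then 1³ = 1 ≡ 1 (mod 5), yet 1 ≡ 1 (mod 25), not 11.

(⇒) holds; (⇐) fails.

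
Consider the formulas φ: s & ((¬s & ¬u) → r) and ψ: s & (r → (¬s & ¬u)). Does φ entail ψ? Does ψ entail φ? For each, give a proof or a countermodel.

Converse. Assume the antecedent. If s is true, s & ((¬s & ¬u) → r) reduces to true regardless of the other variables. If s is false, the antecedent cannot hold. Either way s & ((¬s & ¬u) → r) holds.

Forward direction. This fails. Under s = T, u = F, r = T, the left side is true but the right side is false.

Not equivalent: only (⇐) holds.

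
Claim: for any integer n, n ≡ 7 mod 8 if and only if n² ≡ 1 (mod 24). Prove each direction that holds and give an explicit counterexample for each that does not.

(→) This fails: take n = 15. Then 15 ≡ 7 (mod 8), but 15² = 225 ≡ 9 (mod 24), not 1.

(←) This fails: take n = 1. Then 1² = 1 ≡ 1 (mod 24), yet 1 ≡ 1 (mod 8), not 7.

Neither direction holds.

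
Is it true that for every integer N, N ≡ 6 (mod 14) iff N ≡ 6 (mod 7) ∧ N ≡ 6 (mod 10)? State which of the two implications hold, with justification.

Forward direction. This fails: N = 34 gives 34 ≡ 6 (mod 14) but 34 ≡ 4 (mod 10), so the conjunction on the right does not hold.

Converse. If N ≡ 6 (mod 7) and N ≡ 6 (mod 10), then by the Chinese remainder theorem N ≡ 6 (mod 70). Since 6 ≡ 6 (mod 14) and 14 ∣ 70, we get N ≡ 6 (mod 14).

(⇒) fails; (⇐) holds.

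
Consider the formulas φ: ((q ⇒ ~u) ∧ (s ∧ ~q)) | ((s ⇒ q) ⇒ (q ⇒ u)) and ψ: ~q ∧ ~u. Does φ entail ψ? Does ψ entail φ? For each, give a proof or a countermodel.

[⇒] This fails. Under s = F, u = T, q = F, the left side is true but the right side is false.

[⇐] Assume the antecedent. If s is true, the antecedent forces (s = T, u = F, q = F), and the consequent holds there. If s is false, the antecedent forces (s = F, u = F, q = F), and the consequent holds there. Either way the consequent holds.

Not equivalent: only (⇐) holds.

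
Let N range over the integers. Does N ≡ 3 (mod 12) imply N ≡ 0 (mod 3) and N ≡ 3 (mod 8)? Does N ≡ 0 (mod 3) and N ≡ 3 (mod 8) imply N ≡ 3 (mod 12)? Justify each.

(⇒) fails; (⇐) holds.

Converse. If N ≡ 0 (mod 3) and N ≡ 3 (mod 8), then by the Chinese remainder theorem N ≡ 3 (mod 24). Since 3 ≡ 3 (mod 12) and 12 ∣ 24, we get N ≡ 3 (mod 12).

Forward direction. This fails: N = 15 gives 15 ≡ 3 (mod 12) but 15 ≡ 7 (mod 8), so the conjunction on the right does not hold.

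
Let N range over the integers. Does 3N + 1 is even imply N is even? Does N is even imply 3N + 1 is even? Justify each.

Both directions fail.

(⇒) This fails: N = 1 gives 3N + 1 = 4, which is even, but 1 is odd, not even.

(⇐) This also fails: N = 4 is even, but 3N + 1 = 13 is odd, not even.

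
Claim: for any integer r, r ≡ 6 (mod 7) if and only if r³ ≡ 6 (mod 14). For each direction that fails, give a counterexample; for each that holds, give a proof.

Neither direction holds.

(⟹) This fails: take r = 13. Then 13 ≡ 6 (mod 7), but 13³ = 2197 ≡ 13 (mod 14), not 6.

(⟸) This fails: take r = 10. Then 10³ = 1000 ≡ 6 (mod 14), yet 10 ≡ 3 (mod 7), not 6.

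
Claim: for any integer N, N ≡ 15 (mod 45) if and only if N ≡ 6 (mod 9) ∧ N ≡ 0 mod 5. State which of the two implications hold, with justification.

(⇒) Suppose N ≡ 15 (mod 45); write N = 45j + 15. Since 9 ∣ 45, reducing mod 9 gives N ≡ 15 ≡ 6 (mod 9); since 5 ∣ 45, reducing mod 5 gives N ≡ 15 ≡ 0 (mod 5).

(⇐) Conversely, if N ≡ 6 (mod 9) and N ≡ 0 (mod 5), then by the Chinese remainder theorem N ≡ 15 (mod 45). This is exactly N ≡ 15 (mod 45).

Both directions hold.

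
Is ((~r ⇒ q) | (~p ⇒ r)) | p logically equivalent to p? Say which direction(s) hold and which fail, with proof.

(⟹) This fails. Under p = F, r = T, q = F, the left side is true but the right side is false.

(⟸) Assume the antecedent. If p is true, ((~r ⇒ q) | (~p ⇒ r)) | p reduces to true regardless of the other variables. If p is false, the antecedent cannot hold. Either way ((~r ⇒ q) | (~p ⇒ r)) | p holds.

Not equivalent: only (⇐) holds.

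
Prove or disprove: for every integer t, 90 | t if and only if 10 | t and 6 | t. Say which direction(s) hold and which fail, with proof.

Only the forward implication holds.

(⟸) This fails: take t = 30. Both 10 ∣ 30 and 6 ∣ 30, yet 30 is not a multiple of 90 (since 30 = 0·90 + 30), so 90 ∤ 30.

(⟹) If 90 ∣ t, write t = 90q. Since 90 = 9·10, t = 10·(9q), so 10 ∣ t; and since 90 = 15·6, t = 6·(15q), so 6 ∣ t.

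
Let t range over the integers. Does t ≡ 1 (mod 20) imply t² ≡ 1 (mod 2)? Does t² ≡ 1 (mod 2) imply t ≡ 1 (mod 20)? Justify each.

(←) This fails: take t = 3. Then 3² = 9 ≡ 1 (mod 2), yet 3 ≡ 3 (mod 20), not 1.

(→) Suppose t ≡ 1 (mod 20). Then t² ≡ 1² = 1 (mod 20), and since 2 ∣ 20, also t² ≡ 1 (mod 2).

Only the forward direction holds.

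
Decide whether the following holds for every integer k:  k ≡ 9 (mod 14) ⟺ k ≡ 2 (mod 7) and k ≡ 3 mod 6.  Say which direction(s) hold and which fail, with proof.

(⇒) fails; (⇐) holds.

(→) This fails: k = 37 gives 37 ≡ 9 (mod 14) but 37 ≡ 1 (mod 6), so the conjunction on the right does not hold.

(←) Conversely, if k ≡ 2 (mod 7) and k ≡ 3 (mod 6), then by the Chinese remainder theorem k ≡ 9 (mod 42). Since 9 ≡ 9 (mod 14) and 14 ∣ 42, we get k ≡ 9 (mod 14).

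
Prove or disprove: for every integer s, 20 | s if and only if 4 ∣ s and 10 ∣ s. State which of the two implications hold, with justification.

Equivalent; both directions hold.

(⟸) Suppose 4 ∣ s and 10 ∣ s. Any common multiple of 4 and 10 is a multiple of their lcm; here lcm(4, 10) = 4·10/gcd(4, 10) = 40/2 = 20, so 20 ∣ s.

(⟹) If 20 ∣ s, write s = 20q. Since 20 = 5·4, s = 4·(5q), so 4 ∣ s; and since 20 = 2·10, s = 10·(2q), so 10 ∣ s.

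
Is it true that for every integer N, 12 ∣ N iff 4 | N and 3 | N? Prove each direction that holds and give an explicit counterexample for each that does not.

(→) If 12 ∣ N, write N = 12q. Since 12 = 3·4, N = 4·(3q), so 4 ∣ N; and since 12 = 4·3, N = 3·(4q), so 3 ∣ N.

(←) Suppose 4 ∣ N and 3 ∣ N. Any common multiple of 4 and 3 is a multiple of their lcm; here gcd(4, 3) = 1, so lcm(4, 3) = 4·3 = 12, so 12 ∣ N.

Both directions hold.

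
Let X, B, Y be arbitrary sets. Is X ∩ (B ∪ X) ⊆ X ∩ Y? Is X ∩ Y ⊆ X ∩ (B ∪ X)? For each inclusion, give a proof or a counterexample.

Only the reverse inclusion holds.

Forward inclusion. This inclusion fails. Take X = {1}, B = ∅, Y = ∅; then 1 ∈ X ∩ (B ∪ X) but 1 ∉ X ∩ Y.

Reverse inclusion. Let x ∈ X ∩ Y. Then either x ∈ X ∩ Y and x ∉ B; or x ∈ X ∩ B ∩ Y. In each case x ∈ X ∩ (B ∪ X), so X ∩ Y ⊆ X ∩ (B ∪ X).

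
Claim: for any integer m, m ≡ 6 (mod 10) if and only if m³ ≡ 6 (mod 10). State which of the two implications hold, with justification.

Forward direction. Suppose m ≡ 6 (mod 10). Write m = 10j + 6. Then (10j + 6)³ = 1000j³ + 1800j² + 1080j + 216 = 10(100j³ + 180j² + 108j + 21) + 6, so m³ ≡ 6 (mod 10).

Converse. For the converse, argue contrapositively. If m ≢ 6 (mod 10), then m is congruent to one of 0, 1, 2, 3, 4, 5, 7, 8, 9 modulo 10, and these give m³ ≡ 0, 1, 8, 7, 4, 5, 3, 2, 9 respectively — never 6.

Equivalent; both directions hold.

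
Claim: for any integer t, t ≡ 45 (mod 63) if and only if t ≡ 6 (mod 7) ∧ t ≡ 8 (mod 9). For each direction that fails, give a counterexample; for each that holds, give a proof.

(→) This fails: t = 45 gives 45 ≡ 45 (mod 63) but 45 ≡ 3 (mod 7), so the conjunction on the right does not hold.

(←) This fails: t = 62 satisfies both congruences on the right (62 ≡ 6 mod 7 and 62 ≡ 8 mod 9) yet 62 ≡ 62 (mod 63), not 45.

Neither implication holds.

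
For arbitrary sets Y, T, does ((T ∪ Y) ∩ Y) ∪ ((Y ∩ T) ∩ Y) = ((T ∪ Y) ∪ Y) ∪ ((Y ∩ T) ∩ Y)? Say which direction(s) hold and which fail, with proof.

(⊆) Let x ∈ ((T ∪ Y) ∩ Y) ∪ ((Y ∩ T) ∩ Y). Then either x ∈ Y and x ∉ T; or x ∈ Y ∩ T. In each case x ∈ ((T ∪ Y) ∪ Y) ∪ ((Y ∩ T) ∩ Y), so ((T ∪ Y) ∩ Y) ∪ ((Y ∩ T) ∩ Y) ⊆ ((T ∪ Y) ∪ Y) ∪ ((Y ∩ T) ∩ Y).

(⊇) This inclusion fails. Take Y = ∅, T = {1}; then 1 ∈ ((T ∪ Y) ∪ Y) ∪ ((Y ∩ T) ∩ Y) but 1 ∉ ((T ∪ Y) ∩ Y) ∪ ((Y ∩ T) ∩ Y).

Only the forward inclusion holds.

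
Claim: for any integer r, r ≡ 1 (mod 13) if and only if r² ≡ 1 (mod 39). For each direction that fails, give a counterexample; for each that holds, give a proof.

[⇒] This fails: take r = 27. Then 27 ≡ 1 (mod 13), but 27² = 729 ≡ 27 (mod 39), not 1.

[⇐] This fails: take r = 25. Then 25² = 625 ≡ 1 (mod 39), yet 25 ≡ 12 (mod 13), not 1.

Neither direction holds.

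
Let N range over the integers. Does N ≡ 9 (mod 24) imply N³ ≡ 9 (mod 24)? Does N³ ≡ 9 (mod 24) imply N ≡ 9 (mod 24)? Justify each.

[⇐] Suppose N³ ≡ 9 (mod 24). The only residue r in {0, …, 23} with r³ ≡ 9 (mod 24) is r = 9, so N ≡ 9 (mod 24).

[⇒] Suppose N ≡ 9 (mod 24). Write N = 24j + 9. Then (24j + 9)³ = 13824j³ + 15552j² + 5832j + 729 = 24(576j³ + 648j² + 243j + 30) + 9, so N³ ≡ 9 (mod 24).

Both directions hold.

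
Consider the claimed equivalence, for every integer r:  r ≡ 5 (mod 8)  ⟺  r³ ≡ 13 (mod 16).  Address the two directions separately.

(⇐) The residues r modulo 16 with r³ ≡ 13 (mod 16) are exactly {5}, and each is ≡ 5 (mod 8).

(⇒) This fails: take r = 13. Then 13 ≡ 5 (mod 8), but 13³ = 2197 ≡ 5 (mod 16), not 13.

Only the converse holds.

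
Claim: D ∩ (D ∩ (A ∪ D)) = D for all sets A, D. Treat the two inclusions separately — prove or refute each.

Both inclusions hold.

Forward inclusion. Let x ∈ D ∩ (D ∩ (A ∪ D)). Then either x ∈ D and x ∉ A; or x ∈ A ∩ D. In each case x ∈ D, so D ∩ (D ∩ (A ∪ D)) ⊆ D.

Reverse inclusion. Let x ∈ D. Then either x ∈ D and x ∉ A; or x ∈ A ∩ D. In each case x ∈ D ∩ (D ∩ (A ∪ D)), so D ⊆ D ∩ (D ∩ (A ∪ D)).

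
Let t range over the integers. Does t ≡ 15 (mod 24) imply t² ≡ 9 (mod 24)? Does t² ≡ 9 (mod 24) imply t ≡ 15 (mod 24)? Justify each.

Not equivalent: only (⇒) holds.

[⇒] Suppose t ≡ 15 (mod 24). Write t = 24j + 15. Then (24j + 15)² = 576j² + 720j + 225 = 24(24j² + 30j + 9) + 9, so t² ≡ 9 (mod 24).

[⇐] This fails: take t = 3. Then 3² = 9 ≡ 9 (mod 24), yet 3 ≡ 3 (mod 24), not 15.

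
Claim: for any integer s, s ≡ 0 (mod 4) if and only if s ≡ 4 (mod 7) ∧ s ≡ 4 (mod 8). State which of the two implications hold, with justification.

Not equivalent: only (⇐) holds.

(→) This fails: s = 0 gives 0 ≡ 0 (mod 4) but 0 ≡ 0 (mod 7), so the conjunction on the right does not hold.

(←) Conversely, if s ≡ 4 (mod 7) and s ≡ 4 (mod 8), then by the Chinese remainder theorem s ≡ 4 (mod 56). Since 4 ≡ 0 (mod 4) and 4 ∣ 56, we get s ≡ 0 (mod 4).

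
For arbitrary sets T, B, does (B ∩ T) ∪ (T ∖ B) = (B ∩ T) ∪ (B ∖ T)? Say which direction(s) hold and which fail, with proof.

Neither inclusion holds.

(⟹) This inclusion fails. Take T = {1}, B = ∅; then 1 ∈ (B ∩ T) ∪ (T ∖ B) but 1 ∉ (B ∩ T) ∪ (B ∖ T).

(⟸) This inclusion fails. Take T = ∅, B = {1}; then 1 ∈ (B ∩ T) ∪ (B ∖ T) but 1 ∉ (B ∩ T) ∪ (T ∖ B).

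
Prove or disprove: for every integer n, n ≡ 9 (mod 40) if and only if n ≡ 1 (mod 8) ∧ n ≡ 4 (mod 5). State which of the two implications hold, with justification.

Both implications hold.

(→) Suppose n ≡ 9 (mod 40); write n = 40j + 9. Since 8 ∣ 40, reducing mod 8 gives n ≡ 9 ≡ 1 (mod 8); since 5 ∣ 40, reducing mod 5 gives n ≡ 9 ≡ 4 (mod 5).

(←) Conversely, if n ≡ 1 (mod 8) and n ≡ 4 (mod 5), then by the Chinese remainder theorem n ≡ 9 (mod 40). This is exactly n ≡ 9 (mod 40).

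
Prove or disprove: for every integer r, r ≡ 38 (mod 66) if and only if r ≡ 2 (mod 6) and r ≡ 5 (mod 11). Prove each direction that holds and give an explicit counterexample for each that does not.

Both directions hold.

Forward direction. Suppose r ≡ 38 (mod 66); write r = 66j + 38. Since 6 ∣ 66, reducing mod 6 gives r ≡ 38 ≡ 2 (mod 6); since 11 ∣ 66, reducing mod 11 gives r ≡ 38 ≡ 5 (mod 11).

Converse. If r ≡ 2 (mod 6) and r ≡ 5 (mod 11), then by the Chinese remainder theorem r ≡ 38 (mod 66). This is exactly r ≡ 38 (mod 66).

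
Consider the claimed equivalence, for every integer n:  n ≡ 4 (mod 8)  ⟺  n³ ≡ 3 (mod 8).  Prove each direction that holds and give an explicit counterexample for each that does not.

(⟹) This fails: take n = 4. Then 4 ≡ 4 (mod 8), but 4³ = 64 ≡ 0 (mod 8), not 3.

(⟸) This fails: take n = 3. Then 3³ = 27 ≡ 3 (mod 8), yet 3 ≡ 3 (mod 8), not 4.

(⇒) fails and (⇐) fails.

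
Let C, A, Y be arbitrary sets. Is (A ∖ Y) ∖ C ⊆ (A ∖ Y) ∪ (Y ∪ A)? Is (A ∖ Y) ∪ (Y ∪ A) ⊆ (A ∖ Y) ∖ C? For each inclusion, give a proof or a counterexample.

(⊆) Let x ∈ (A ∖ Y) ∖ C. Then x ∈ A and x ∉ C, Y, from which x ∈ (A ∖ Y) ∪ (Y ∪ A).

(⊇) This inclusion fails. Take C = {1}, A = {1}, Y = ∅; then 1 ∈ (A ∖ Y) ∪ (Y ∪ A) but 1 ∉ (A ∖ Y) ∖ C.

(⊆) holds; (⊇) fails.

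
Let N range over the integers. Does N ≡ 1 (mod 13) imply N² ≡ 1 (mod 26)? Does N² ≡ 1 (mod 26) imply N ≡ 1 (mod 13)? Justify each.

Both directions fail.

(⟹) This fails: take N = 14. Then 14 ≡ 1 (mod 13), but 14² = 196 ≡ 14 (mod 26), not 1.

(⟸) This fails: take N = 25. Then 25² = 625 ≡ 1 (mod 26), yet 25 ≡ 12 (mod 13), not 1.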